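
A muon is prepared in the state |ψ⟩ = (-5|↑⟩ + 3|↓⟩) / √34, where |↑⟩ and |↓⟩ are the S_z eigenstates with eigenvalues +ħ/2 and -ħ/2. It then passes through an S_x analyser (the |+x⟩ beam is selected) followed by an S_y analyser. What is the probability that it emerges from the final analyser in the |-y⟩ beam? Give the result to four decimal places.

0.0294

First analyser (S_x): P(|+x⟩) = |⟨+x|ψ⟩|² = 4/68.
After stage 1 the state is |+x⟩; P(|-y⟩) = |⟨-y|+x⟩|² = 1/2.
Joint probability = 4/68 × 1/2 = 0.0294.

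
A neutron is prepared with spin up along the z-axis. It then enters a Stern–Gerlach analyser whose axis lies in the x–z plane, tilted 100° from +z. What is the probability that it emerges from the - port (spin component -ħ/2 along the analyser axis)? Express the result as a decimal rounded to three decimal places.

For spin-½, the probability of finding spin-up along an axis at angle θ to the initial spin direction is cos²(θ/2); spin-down is sin²(θ/2).
θ = 100°, so P = sin²(50°) ≈ 0.587.

0.587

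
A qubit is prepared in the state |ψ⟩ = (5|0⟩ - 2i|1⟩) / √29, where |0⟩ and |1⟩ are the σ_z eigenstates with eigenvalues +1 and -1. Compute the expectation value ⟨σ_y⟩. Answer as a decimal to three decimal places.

⟨σ_y⟩ = 2 Im(a* b)/(|a|²+|b|²) with a = 5, b = -2i.
a* b = -10i, so ⟨σ_y⟩ = -20/29.

-0.690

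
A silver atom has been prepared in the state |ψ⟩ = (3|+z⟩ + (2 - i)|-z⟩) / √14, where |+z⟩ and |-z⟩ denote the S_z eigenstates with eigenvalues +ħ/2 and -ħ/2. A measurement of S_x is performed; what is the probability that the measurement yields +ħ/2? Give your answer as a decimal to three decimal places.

0.929

|+x⟩ = (|+z⟩ + |-z⟩)/√2, so ⟨+x|ψ⟩ = (5 - i) / (√2·√14).
P = |5 - i|² / 28 = 26/28.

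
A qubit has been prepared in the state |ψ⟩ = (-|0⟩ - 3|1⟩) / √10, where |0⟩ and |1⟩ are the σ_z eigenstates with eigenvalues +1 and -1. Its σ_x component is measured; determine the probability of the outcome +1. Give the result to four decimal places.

|+x⟩ = (|0⟩ + |1⟩)/√2, so ⟨+x|ψ⟩ = (-4) / (√2·√10).
P = |-4|² / 20 = 16/20.

0.8000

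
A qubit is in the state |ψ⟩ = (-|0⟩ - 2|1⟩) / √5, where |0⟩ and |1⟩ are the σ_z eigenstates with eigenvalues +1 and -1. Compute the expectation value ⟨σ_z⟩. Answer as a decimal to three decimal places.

-0.600

⟨σ_z⟩ = |a|² - |b|² divided by |a|²+|b|², with a, b the |0⟩, |1⟩ amplitudes.
= (1 - 4)/5 = -3/5.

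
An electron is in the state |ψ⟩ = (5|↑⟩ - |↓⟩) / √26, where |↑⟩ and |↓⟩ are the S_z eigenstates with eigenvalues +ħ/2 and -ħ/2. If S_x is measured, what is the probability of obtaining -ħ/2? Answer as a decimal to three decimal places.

|-x⟩ = (|↑⟩ - |↓⟩)/√2, so ⟨-x|ψ⟩ = (6) / (√2·√26).
P = |6|² / 52 = 36/52.

0.692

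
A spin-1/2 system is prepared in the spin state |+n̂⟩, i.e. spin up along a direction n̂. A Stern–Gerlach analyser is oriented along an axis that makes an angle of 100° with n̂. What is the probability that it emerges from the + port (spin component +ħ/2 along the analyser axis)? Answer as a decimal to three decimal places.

For spin-½, the probability of finding spin-up along an axis at angle θ to the initial spin direction is cos²(θ/2); spin-down is sin²(θ/2).
θ = 100°, so P = cos²(50°) ≈ 0.413.

0.413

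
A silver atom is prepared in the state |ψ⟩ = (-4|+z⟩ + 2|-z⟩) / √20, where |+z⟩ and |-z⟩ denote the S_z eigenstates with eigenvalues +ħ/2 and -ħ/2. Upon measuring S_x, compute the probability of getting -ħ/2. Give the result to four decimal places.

|-x⟩ = (|+z⟩ - |-z⟩)/√2, so ⟨-x|ψ⟩ = (-6) / (√2·√20).
P = |-6|² / 40 = 36/40.

0.9000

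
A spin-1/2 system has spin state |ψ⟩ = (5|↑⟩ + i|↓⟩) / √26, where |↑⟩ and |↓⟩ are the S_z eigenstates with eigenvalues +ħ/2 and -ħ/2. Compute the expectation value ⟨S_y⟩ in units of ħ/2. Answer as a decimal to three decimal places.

0.385

⟨σ_y⟩ = 2 Im(a* b)/(|a|²+|b|²) with a = 5, b = i.
a* b = 5i, so ⟨σ_y⟩ = 10/26.
⟨S_y⟩ = (ħ/2)·⟨σ_y⟩.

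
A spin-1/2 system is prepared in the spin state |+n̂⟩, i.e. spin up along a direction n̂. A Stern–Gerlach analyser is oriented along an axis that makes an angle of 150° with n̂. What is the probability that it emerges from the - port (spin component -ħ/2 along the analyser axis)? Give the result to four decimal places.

For spin-½, the probability of finding spin-up along an axis at angle θ to the initial spin direction is cos²(θ/2); spin-down is sin²(θ/2).
θ = 150°, so P = sin²(75°) ≈ 0.9330.

0.9330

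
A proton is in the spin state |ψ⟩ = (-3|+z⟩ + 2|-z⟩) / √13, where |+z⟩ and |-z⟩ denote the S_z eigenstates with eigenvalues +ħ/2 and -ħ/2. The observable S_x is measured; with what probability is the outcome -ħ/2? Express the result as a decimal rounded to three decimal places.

|-x⟩ = (|+z⟩ - |-z⟩)/√2, so ⟨-x|ψ⟩ = (-5) / (√2·√13).
P = |-5|² / 26 = 25/26.

0.962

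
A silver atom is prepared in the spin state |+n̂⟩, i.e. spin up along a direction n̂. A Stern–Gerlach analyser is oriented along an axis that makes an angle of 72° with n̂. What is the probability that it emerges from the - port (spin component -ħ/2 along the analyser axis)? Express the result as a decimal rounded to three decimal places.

For spin-½, the probability of finding spin-up along an axis at angle θ to the initial spin direction is cos²(θ/2); spin-down is sin²(θ/2).
θ = 72°, so P = sin²(36°) ≈ 0.345.

0.345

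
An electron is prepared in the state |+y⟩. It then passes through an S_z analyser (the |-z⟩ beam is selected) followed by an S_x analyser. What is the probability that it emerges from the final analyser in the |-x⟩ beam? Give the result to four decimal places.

First analyser (S_z): from |+y⟩, P(|-z⟩) = 1/2.
After stage 1 the state is |-z⟩; P(|-x⟩) = |⟨-x|-z⟩|² = 1/2.
Joint probability = 1/2 × 1/2 = 0.2500.

0.2500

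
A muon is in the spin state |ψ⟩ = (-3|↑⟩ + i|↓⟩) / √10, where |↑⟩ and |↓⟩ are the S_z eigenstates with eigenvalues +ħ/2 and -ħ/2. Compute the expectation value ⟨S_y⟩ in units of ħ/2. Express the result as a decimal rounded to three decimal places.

-0.600

⟨σ_y⟩ = 2 Im(a* b)/(|a|²+|b|²) with a = -3, b = i.
a* b = -3i, so ⟨σ_y⟩ = -6/10.
⟨S_y⟩ = (ħ/2)·⟨σ_y⟩.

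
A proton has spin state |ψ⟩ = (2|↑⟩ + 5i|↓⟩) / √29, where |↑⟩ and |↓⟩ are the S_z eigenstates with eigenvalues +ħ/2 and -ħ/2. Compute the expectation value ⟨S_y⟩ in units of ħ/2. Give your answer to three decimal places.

0.690

⟨σ_y⟩ = 2 Im(a* b)/(|a|²+|b|²) with a = 2, b = 5i.
a* b = 10i, so ⟨σ_y⟩ = 20/29.
⟨S_y⟩ = (ħ/2)·⟨σ_y⟩.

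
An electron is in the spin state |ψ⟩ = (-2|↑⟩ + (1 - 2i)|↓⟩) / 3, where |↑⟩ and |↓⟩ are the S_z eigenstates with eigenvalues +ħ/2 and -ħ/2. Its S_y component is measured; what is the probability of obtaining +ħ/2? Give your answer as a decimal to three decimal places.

0.944

|+y⟩ = (|↑⟩ + i|↓⟩)/√2, so ⟨+y|ψ⟩ = (-4 - i) / (√2·3).
P = |-4 - i|² / 18 = 17/18.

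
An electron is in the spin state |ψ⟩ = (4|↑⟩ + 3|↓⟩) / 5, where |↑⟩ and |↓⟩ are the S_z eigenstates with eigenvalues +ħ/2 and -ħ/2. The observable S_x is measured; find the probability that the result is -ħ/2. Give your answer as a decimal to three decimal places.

0.020

|-x⟩ = (|↑⟩ - |↓⟩)/√2, so ⟨-x|ψ⟩ = (1) / (√2·5).
P = |1|² / 50 = 1/50.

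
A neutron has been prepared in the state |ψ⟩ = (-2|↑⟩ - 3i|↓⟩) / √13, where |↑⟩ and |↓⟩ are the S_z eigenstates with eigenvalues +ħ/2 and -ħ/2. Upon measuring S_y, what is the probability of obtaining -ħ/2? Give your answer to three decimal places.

0.038

|-y⟩ = (|↑⟩ - i|↓⟩)/√2, so ⟨-y|ψ⟩ = (1) / (√2·√13).
P = |1|² / 26 = 1/26.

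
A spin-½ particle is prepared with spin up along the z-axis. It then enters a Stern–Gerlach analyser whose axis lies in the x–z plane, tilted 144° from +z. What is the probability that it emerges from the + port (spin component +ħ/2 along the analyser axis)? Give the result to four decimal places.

0.0955

For spin-½, the probability of finding spin-up along an axis at angle θ to the initial spin direction is cos²(θ/2); spin-down is sin²(θ/2).
θ = 144°, so P = cos²(72°) ≈ 0.0955.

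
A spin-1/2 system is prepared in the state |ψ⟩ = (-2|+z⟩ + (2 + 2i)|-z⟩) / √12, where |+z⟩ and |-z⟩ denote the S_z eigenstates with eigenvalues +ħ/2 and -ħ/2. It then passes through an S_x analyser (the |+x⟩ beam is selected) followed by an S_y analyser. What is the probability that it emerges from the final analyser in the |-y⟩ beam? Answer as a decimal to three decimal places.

0.083

First analyser (S_x): P(|+x⟩) = |⟨+x|ψ⟩|² = 4/24.
After stage 1 the state is |+x⟩; P(|-y⟩) = |⟨-y|+x⟩|² = 1/2.
Joint probability = 4/24 × 1/2 = 0.083.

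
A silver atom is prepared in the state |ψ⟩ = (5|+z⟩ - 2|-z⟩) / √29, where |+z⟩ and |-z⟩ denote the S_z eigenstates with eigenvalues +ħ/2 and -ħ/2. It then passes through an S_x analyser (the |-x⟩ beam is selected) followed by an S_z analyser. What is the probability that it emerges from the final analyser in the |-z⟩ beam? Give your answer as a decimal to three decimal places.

First analyser (S_x): P(|-x⟩) = |⟨-x|ψ⟩|² = 49/58.
After stage 1 the state is |-x⟩; P(|-z⟩) = |⟨-z|-x⟩|² = 1/2.
Joint probability = 49/58 × 1/2 = 0.422.

0.422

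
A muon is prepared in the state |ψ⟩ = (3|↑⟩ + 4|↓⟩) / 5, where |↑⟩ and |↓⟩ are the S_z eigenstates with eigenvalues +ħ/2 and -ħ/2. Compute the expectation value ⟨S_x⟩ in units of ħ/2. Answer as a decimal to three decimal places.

0.960

⟨σ_x⟩ = 2 Re(a* b)/(|a|²+|b|²) with a = 3, b = 4.
a* b = 12, so ⟨σ_x⟩ = 24/25.
⟨S_x⟩ = (ħ/2)·⟨σ_x⟩.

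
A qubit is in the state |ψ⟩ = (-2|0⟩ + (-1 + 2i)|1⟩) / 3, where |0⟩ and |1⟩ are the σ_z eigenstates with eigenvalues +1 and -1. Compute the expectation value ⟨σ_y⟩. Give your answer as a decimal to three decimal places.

-0.889

⟨σ_y⟩ = 2 Im(a* b)/(|a|²+|b|²) with a = -2, b = (-1 + 2i).
a* b = (2 - 4i), so ⟨σ_y⟩ = -8/9.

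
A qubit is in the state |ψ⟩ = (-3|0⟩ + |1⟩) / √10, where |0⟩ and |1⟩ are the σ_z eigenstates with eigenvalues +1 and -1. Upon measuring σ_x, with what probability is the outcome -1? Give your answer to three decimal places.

|-x⟩ = (|0⟩ - |1⟩)/√2, so ⟨-x|ψ⟩ = (-4) / (√2·√10).
P = |-4|² / 20 = 16/20.

0.800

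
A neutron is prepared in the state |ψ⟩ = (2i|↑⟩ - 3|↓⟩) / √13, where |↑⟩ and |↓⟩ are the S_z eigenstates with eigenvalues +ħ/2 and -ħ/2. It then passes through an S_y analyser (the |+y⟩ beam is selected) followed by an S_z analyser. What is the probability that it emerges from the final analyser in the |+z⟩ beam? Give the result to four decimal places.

0.4808

First analyser (S_y): P(|+y⟩) = |⟨+y|ψ⟩|² = 25/26.
After stage 1 the state is |+y⟩; P(|+z⟩) = |⟨+z|+y⟩|² = 1/2.
Joint probability = 25/26 × 1/2 = 0.4808.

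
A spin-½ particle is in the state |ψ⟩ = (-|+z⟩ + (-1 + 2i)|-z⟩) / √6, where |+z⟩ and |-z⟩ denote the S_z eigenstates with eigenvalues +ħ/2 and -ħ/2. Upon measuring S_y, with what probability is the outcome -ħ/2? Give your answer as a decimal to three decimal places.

|-y⟩ = (|+z⟩ - i|-z⟩)/√2, so ⟨-y|ψ⟩ = (-3 - i) / (√2·√6).
P = |-3 - i|² / 12 = 10/12.

0.833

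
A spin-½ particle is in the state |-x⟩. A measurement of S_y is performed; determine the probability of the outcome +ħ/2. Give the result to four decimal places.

In the S_z basis, |-x⟩ = (|+z⟩ - |-z⟩)/√2 and |+y⟩ = (|+z⟩ + i|-z⟩)/√2.
|⟨+y|-x⟩|² = 1/2.

0.5000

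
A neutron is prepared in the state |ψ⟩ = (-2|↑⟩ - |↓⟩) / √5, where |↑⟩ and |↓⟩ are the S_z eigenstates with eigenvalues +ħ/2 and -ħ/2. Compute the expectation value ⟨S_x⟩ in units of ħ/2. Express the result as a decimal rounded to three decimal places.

⟨σ_x⟩ = 2 Re(a* b)/(|a|²+|b|²) with a = -2, b = -1.
a* b = 2, so ⟨σ_x⟩ = 4/5.
⟨S_x⟩ = (ħ/2)·⟨σ_x⟩.

0.800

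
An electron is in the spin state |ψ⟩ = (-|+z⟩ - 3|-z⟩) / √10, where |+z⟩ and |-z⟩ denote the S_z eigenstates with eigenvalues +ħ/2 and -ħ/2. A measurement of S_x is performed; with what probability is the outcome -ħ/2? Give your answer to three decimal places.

0.200

|-x⟩ = (|+z⟩ - |-z⟩)/√2, so ⟨-x|ψ⟩ = (2) / (√2·√10).
P = |2|² / 20 = 4/20.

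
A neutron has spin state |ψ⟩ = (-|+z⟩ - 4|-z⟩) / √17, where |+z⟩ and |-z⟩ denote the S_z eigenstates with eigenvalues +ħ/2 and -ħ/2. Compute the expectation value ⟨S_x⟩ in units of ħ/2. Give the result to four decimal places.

⟨σ_x⟩ = 2 Re(a* b)/(|a|²+|b|²) with a = -1, b = -4.
a* b = 4, so ⟨σ_x⟩ = 8/17.
⟨S_x⟩ = (ħ/2)·⟨σ_x⟩.

0.4706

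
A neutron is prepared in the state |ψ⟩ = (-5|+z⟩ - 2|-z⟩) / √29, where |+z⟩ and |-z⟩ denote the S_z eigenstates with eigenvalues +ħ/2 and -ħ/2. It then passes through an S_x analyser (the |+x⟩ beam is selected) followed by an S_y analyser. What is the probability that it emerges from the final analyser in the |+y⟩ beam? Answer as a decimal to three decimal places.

First analyser (S_x): P(|+x⟩) = |⟨+x|ψ⟩|² = 49/58.
After stage 1 the state is |+x⟩; P(|+y⟩) = |⟨+y|+x⟩|² = 1/2.
Joint probability = 49/58 × 1/2 = 0.422.

0.422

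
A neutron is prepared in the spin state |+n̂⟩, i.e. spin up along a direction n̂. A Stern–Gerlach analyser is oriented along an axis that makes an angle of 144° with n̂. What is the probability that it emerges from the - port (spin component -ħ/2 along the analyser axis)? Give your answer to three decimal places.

0.905

For spin-½, the probability of finding spin-up along an axis at angle θ to the initial spin direction is cos²(θ/2); spin-down is sin²(θ/2).
θ = 144°, so P = sin²(72°) ≈ 0.905.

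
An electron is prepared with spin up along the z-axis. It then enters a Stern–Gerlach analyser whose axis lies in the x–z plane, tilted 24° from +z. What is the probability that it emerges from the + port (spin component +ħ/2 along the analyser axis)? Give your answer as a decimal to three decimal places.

For spin-½, the probability of finding spin-up along an axis at angle θ to the initial spin direction is cos²(θ/2); spin-down is sin²(θ/2).
θ = 24°, so P = cos²(12°) ≈ 0.957.

0.957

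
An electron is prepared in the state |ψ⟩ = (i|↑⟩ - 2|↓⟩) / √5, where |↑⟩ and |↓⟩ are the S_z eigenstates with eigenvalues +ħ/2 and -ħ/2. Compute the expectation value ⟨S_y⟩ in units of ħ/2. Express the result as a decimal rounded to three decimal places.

⟨σ_y⟩ = 2 Im(a* b)/(|a|²+|b|²) with a = i, b = -2.
a* b = 2i, so ⟨σ_y⟩ = 4/5.
⟨S_y⟩ = (ħ/2)·⟨σ_y⟩.

0.800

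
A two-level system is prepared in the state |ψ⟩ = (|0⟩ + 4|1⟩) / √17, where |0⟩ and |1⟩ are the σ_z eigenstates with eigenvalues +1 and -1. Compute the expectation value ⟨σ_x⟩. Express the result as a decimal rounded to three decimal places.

⟨σ_x⟩ = 2 Re(a* b)/(|a|²+|b|²) with a = 1, b = 4.
a* b = 4, so ⟨σ_x⟩ = 8/17.

0.471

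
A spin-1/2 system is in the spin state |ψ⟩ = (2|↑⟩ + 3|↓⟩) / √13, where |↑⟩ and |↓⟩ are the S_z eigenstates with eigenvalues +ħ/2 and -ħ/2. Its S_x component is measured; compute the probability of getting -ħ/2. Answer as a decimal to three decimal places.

|-x⟩ = (|↑⟩ - |↓⟩)/√2, so ⟨-x|ψ⟩ = (-1) / (√2·√13).
P = |-1|² / 26 = 1/26.

0.038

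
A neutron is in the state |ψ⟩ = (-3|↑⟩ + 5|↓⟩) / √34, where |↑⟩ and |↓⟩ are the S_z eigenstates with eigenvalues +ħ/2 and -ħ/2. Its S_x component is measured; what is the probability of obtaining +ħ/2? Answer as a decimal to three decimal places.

0.059

|+x⟩ = (|↑⟩ + |↓⟩)/√2, so ⟨+x|ψ⟩ = (2) / (√2·√34).
P = |2|² / 68 = 4/68.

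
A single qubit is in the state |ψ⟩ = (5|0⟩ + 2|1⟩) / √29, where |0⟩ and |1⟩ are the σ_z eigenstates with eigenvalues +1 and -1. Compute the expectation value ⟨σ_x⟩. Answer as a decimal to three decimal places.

⟨σ_x⟩ = 2 Re(a* b)/(|a|²+|b|²) with a = 5, b = 2.
a* b = 10, so ⟨σ_x⟩ = 20/29.

0.690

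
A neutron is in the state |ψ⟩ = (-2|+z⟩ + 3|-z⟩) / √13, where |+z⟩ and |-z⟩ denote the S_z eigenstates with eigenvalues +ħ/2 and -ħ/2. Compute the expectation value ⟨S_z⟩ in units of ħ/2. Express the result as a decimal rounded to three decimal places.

⟨σ_z⟩ = |a|² - |b|² divided by |a|²+|b|², with a, b the |+z⟩, |-z⟩ amplitudes.
= (4 - 9)/13 = -5/13.
⟨S_z⟩ = (ħ/2)·⟨σ_z⟩.

-0.385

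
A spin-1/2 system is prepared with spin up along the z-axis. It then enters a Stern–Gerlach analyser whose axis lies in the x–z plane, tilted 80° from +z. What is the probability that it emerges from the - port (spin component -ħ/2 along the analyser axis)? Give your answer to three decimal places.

For spin-½, the probability of finding spin-up along an axis at angle θ to the initial spin direction is cos²(θ/2); spin-down is sin²(θ/2).
θ = 80°, so P = sin²(40°) ≈ 0.413.

0.413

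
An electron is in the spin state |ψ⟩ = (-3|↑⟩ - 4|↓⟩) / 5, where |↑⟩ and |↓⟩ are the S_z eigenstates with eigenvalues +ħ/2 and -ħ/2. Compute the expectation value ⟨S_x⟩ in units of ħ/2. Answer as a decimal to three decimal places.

0.960

⟨σ_x⟩ = 2 Re(a* b)/(|a|²+|b|²) with a = -3, b = -4.
a* b = 12, so ⟨σ_x⟩ = 24/25.
⟨S_x⟩ = (ħ/2)·⟨σ_x⟩.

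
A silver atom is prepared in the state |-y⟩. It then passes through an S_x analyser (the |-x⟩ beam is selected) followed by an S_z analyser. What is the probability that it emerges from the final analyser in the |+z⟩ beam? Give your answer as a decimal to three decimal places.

0.250

First analyser (S_x): from |-y⟩, P(|-x⟩) = 1/2.
After stage 1 the state is |-x⟩; P(|+z⟩) = |⟨+z|-x⟩|² = 1/2.
Joint probability = 1/2 × 1/2 = 0.250.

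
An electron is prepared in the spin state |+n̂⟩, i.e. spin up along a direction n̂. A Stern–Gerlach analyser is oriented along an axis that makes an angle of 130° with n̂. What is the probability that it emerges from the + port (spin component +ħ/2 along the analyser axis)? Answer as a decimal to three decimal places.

For spin-½, the probability of finding spin-up along an axis at angle θ to the initial spin direction is cos²(θ/2); spin-down is sin²(θ/2).
θ = 130°, so P = cos²(65°) ≈ 0.179.

0.179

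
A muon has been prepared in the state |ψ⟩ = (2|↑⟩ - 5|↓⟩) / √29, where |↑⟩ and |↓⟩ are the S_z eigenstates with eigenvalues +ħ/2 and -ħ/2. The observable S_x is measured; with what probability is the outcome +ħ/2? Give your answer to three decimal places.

0.155

|+x⟩ = (|↑⟩ + |↓⟩)/√2, so ⟨+x|ψ⟩ = (-3) / (√2·√29).
P = |-3|² / 58 = 9/58.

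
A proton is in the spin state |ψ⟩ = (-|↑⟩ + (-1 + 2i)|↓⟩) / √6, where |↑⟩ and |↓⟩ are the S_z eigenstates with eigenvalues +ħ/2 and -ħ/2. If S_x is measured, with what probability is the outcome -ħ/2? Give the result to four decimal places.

|-x⟩ = (|↑⟩ - |↓⟩)/√2, so ⟨-x|ψ⟩ = (-2i) / (√2·√6).
P = |-2i|² / 12 = 4/12.

0.3333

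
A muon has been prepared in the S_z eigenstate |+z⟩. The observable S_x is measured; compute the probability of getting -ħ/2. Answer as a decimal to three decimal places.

0.500

In the S_z basis, |+z⟩ = |+z⟩ and |-x⟩ = (|+z⟩ - |-z⟩)/√2.
|⟨-x|+z⟩|² = 1/2.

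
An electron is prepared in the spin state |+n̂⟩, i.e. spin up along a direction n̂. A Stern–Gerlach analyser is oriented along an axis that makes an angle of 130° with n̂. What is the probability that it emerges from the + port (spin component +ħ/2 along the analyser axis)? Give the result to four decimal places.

0.1786

For spin-½, the probability of finding spin-up along an axis at angle θ to the initial spin direction is cos²(θ/2); spin-down is sin²(θ/2).
θ = 130°, so P = cos²(65°) ≈ 0.1786.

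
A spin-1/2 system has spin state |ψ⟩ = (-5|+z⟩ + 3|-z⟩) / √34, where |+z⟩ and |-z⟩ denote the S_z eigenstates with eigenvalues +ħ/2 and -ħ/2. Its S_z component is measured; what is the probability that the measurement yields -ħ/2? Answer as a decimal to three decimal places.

The -ħ/2 outcome corresponds to |-z⟩. Its amplitude in |ψ⟩ is 3/√34.
P = |3|² / 34 = 9/34.

0.265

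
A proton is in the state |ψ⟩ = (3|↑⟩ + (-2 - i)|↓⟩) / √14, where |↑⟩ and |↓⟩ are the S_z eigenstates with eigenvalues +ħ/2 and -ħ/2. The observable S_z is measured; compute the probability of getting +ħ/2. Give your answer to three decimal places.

0.643

The +ħ/2 outcome corresponds to |↑⟩. Its amplitude in |ψ⟩ is 3/√14.
P = |3|² / 14 = 9/14.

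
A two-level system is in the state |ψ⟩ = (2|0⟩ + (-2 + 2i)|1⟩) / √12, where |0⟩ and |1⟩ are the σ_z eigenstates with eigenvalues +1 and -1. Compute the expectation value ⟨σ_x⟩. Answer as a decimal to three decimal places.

⟨σ_x⟩ = 2 Re(a* b)/(|a|²+|b|²) with a = 2, b = (-2 + 2i).
a* b = (-4 + 4i), so ⟨σ_x⟩ = -8/12.

-0.667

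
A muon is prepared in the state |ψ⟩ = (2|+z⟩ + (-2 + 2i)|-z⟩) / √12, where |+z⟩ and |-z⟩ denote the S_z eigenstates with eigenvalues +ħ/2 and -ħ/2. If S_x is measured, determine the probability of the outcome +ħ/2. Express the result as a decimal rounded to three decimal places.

|+x⟩ = (|+z⟩ + |-z⟩)/√2, so ⟨+x|ψ⟩ = (2i) / (√2·√12).
P = |2i|² / 24 = 4/24.

0.167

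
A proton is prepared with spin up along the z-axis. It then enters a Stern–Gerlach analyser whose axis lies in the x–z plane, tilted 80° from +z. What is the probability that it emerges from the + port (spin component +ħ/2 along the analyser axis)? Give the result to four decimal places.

0.5868

For spin-½, the probability of finding spin-up along an axis at angle θ to the initial spin direction is cos²(θ/2); spin-down is sin²(θ/2).
θ = 80°, so P = cos²(40°) ≈ 0.5868.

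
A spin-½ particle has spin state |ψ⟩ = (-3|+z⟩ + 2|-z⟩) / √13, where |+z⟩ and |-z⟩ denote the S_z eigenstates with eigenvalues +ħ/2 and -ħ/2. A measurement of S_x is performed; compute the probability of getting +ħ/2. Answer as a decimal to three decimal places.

|+x⟩ = (|+z⟩ + |-z⟩)/√2, so ⟨+x|ψ⟩ = (-1) / (√2·√13).
P = |-1|² / 26 = 1/26.

0.038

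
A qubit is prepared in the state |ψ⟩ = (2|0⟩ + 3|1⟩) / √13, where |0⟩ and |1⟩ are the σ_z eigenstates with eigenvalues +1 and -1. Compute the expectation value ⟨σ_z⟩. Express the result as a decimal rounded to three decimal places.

-0.385

⟨σ_z⟩ = |a|² - |b|² divided by |a|²+|b|², with a, b the |0⟩, |1⟩ amplitudes.
= (4 - 9)/13 = -5/13.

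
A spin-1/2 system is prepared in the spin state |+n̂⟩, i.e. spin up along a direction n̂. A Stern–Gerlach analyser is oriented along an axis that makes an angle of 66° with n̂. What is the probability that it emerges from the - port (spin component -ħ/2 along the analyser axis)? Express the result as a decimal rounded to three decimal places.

For spin-½, the probability of finding spin-up along an axis at angle θ to the initial spin direction is cos²(θ/2); spin-down is sin²(θ/2).
θ = 66°, so P = sin²(33°) ≈ 0.297.

0.297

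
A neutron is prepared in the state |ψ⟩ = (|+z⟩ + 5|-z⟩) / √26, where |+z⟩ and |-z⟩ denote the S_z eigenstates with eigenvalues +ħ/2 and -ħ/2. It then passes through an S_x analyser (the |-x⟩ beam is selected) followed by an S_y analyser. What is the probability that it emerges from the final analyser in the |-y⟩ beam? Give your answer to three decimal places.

First analyser (S_x): P(|-x⟩) = |⟨-x|ψ⟩|² = 16/52.
After stage 1 the state is |-x⟩; P(|-y⟩) = |⟨-y|-x⟩|² = 1/2.
Joint probability = 16/52 × 1/2 = 0.154.

0.154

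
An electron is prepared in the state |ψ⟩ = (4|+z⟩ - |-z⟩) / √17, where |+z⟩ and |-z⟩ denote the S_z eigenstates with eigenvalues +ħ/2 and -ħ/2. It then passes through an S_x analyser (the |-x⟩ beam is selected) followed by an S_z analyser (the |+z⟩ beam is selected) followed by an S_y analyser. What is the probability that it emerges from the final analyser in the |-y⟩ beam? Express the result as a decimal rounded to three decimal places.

First analyser (S_x): P(|-x⟩) = |⟨-x|ψ⟩|² = 25/34.
After stage 1 the state is |-x⟩; P(|+z⟩) = |⟨+z|-x⟩|² = 1/2.
After stage 2 the state is |+z⟩; P(|-y⟩) = |⟨-y|+z⟩|² = 1/2.
Joint probability = 25/34 × 1/2 × 1/2 = 0.184.

0.184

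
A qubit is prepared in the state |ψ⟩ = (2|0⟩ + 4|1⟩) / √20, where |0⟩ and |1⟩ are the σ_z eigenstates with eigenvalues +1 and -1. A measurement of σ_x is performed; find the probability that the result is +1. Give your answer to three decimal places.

0.900

|+x⟩ = (|0⟩ + |1⟩)/√2, so ⟨+x|ψ⟩ = (6) / (√2·√20).
P = |6|² / 40 = 36/40.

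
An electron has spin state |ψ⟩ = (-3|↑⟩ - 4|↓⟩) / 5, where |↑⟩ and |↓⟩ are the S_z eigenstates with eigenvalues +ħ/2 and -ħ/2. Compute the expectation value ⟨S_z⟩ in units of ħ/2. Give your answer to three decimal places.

-0.280

⟨σ_z⟩ = |a|² - |b|² divided by |a|²+|b|², with a, b the |↑⟩, |↓⟩ amplitudes.
= (9 - 16)/25 = -7/25.
⟨S_z⟩ = (ħ/2)·⟨σ_z⟩.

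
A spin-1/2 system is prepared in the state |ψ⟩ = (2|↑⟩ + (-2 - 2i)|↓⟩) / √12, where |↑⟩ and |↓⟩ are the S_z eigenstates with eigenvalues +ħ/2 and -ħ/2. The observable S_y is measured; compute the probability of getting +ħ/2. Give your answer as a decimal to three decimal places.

|+y⟩ = (|↑⟩ + i|↓⟩)/√2, so ⟨+y|ψ⟩ = (2i) / (√2·√12).
P = |2i|² / 24 = 4/24.

0.167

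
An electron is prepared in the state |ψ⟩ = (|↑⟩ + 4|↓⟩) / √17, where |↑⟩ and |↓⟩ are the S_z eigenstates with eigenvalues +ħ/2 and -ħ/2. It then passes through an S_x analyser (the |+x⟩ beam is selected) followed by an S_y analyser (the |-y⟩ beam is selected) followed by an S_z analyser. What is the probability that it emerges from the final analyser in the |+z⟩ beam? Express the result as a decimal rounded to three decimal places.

First analyser (S_x): P(|+x⟩) = |⟨+x|ψ⟩|² = 25/34.
After stage 1 the state is |+x⟩; P(|-y⟩) = |⟨-y|+x⟩|² = 1/2.
After stage 2 the state is |-y⟩; P(|+z⟩) = |⟨+z|-y⟩|² = 1/2.
Joint probability = 25/34 × 1/2 × 1/2 = 0.184.

0.184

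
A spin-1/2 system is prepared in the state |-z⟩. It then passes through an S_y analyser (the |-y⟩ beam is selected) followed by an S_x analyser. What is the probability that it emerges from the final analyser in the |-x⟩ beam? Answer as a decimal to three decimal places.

0.250

First analyser (S_y): from |-z⟩, P(|-y⟩) = 1/2.
After stage 1 the state is |-y⟩; P(|-x⟩) = |⟨-x|-y⟩|² = 1/2.
Joint probability = 1/2 × 1/2 = 0.250.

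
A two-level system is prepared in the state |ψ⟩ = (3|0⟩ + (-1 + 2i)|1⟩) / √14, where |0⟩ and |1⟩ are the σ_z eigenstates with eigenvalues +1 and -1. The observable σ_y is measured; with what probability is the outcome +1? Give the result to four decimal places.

0.9286

|+y⟩ = (|0⟩ + i|1⟩)/√2, so ⟨+y|ψ⟩ = (5 + i) / (√2·√14).
P = |5 + i|² / 28 = 26/28.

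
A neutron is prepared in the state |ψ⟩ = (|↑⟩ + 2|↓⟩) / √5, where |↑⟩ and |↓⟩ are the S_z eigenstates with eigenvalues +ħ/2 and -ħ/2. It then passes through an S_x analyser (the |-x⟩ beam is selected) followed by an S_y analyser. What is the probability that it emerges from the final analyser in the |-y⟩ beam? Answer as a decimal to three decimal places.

First analyser (S_x): P(|-x⟩) = |⟨-x|ψ⟩|² = 1/10.
After stage 1 the state is |-x⟩; P(|-y⟩) = |⟨-y|-x⟩|² = 1/2.
Joint probability = 1/10 × 1/2 = 0.050.

0.050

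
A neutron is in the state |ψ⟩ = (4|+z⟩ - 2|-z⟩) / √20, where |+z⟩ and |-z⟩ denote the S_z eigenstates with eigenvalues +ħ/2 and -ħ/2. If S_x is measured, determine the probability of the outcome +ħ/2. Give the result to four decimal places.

|+x⟩ = (|+z⟩ + |-z⟩)/√2, so ⟨+x|ψ⟩ = (2) / (√2·√20).
P = |2|² / 40 = 4/40.

0.1000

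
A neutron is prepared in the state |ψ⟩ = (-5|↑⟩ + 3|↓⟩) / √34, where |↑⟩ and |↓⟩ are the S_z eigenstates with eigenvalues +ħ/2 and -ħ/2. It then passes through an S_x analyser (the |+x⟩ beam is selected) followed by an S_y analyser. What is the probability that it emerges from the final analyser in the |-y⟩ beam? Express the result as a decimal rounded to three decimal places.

0.029

First analyser (S_x): P(|+x⟩) = |⟨+x|ψ⟩|² = 4/68.
After stage 1 the state is |+x⟩; P(|-y⟩) = |⟨-y|+x⟩|² = 1/2.
Joint probability = 4/68 × 1/2 = 0.029.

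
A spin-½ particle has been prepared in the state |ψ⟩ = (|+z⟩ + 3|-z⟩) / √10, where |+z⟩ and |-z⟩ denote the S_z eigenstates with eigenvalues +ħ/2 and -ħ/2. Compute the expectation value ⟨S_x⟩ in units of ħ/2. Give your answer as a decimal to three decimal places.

⟨σ_x⟩ = 2 Re(a* b)/(|a|²+|b|²) with a = 1, b = 3.
a* b = 3, so ⟨σ_x⟩ = 6/10.
⟨S_x⟩ = (ħ/2)·⟨σ_x⟩.

0.600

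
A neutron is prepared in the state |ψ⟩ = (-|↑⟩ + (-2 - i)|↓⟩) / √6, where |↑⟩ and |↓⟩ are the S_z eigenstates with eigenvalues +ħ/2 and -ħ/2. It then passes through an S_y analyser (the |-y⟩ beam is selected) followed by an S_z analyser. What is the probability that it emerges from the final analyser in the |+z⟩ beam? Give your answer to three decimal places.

First analyser (S_y): P(|-y⟩) = |⟨-y|ψ⟩|² = 4/12.
After stage 1 the state is |-y⟩; P(|+z⟩) = |⟨+z|-y⟩|² = 1/2.
Joint probability = 4/12 × 1/2 = 0.167.

0.167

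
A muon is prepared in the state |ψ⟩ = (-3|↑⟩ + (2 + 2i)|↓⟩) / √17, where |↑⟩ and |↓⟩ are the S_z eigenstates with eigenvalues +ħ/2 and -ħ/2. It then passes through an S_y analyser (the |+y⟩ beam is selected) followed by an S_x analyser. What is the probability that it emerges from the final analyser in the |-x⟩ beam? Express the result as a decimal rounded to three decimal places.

0.074

First analyser (S_y): P(|+y⟩) = |⟨+y|ψ⟩|² = 5/34.
After stage 1 the state is |+y⟩; P(|-x⟩) = |⟨-x|+y⟩|² = 1/2.
Joint probability = 5/34 × 1/2 = 0.074.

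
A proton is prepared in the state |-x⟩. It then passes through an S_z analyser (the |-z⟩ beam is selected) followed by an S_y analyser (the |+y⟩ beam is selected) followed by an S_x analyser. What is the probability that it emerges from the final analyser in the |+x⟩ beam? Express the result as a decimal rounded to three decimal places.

0.125

First analyser (S_z): from |-x⟩, P(|-z⟩) = 1/2.
After stage 1 the state is |-z⟩; P(|+y⟩) = |⟨+y|-z⟩|² = 1/2.
After stage 2 the state is |+y⟩; P(|+x⟩) = |⟨+x|+y⟩|² = 1/2.
Joint probability = 1/2 × 1/2 × 1/2 = 0.125.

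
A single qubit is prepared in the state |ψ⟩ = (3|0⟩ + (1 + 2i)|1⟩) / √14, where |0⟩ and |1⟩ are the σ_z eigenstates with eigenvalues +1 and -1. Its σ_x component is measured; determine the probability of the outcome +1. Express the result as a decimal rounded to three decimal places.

0.714

|+x⟩ = (|0⟩ + |1⟩)/√2, so ⟨+x|ψ⟩ = (4 + 2i) / (√2·√14).
P = |4 + 2i|² / 28 = 20/28.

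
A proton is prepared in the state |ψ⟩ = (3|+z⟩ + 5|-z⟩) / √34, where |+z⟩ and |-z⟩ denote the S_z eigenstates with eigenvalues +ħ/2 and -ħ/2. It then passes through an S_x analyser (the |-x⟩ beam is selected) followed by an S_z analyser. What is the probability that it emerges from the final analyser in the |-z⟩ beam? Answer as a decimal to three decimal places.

0.029

First analyser (S_x): P(|-x⟩) = |⟨-x|ψ⟩|² = 4/68.
After stage 1 the state is |-x⟩; P(|-z⟩) = |⟨-z|-x⟩|² = 1/2.
Joint probability = 4/68 × 1/2 = 0.029.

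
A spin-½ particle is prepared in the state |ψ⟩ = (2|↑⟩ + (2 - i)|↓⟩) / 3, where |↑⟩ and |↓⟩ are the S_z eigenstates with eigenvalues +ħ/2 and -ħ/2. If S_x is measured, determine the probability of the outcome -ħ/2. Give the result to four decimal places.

0.0556

|-x⟩ = (|↑⟩ - |↓⟩)/√2, so ⟨-x|ψ⟩ = (i) / (√2·3).
P = |i|² / 18 = 1/18.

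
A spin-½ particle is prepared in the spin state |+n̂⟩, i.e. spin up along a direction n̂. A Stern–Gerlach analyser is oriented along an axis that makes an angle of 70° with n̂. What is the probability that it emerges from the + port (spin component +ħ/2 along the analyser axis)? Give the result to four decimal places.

For spin-½, the probability of finding spin-up along an axis at angle θ to the initial spin direction is cos²(θ/2); spin-down is sin²(θ/2).
θ = 70°, so P = cos²(35°) ≈ 0.6710.

0.6710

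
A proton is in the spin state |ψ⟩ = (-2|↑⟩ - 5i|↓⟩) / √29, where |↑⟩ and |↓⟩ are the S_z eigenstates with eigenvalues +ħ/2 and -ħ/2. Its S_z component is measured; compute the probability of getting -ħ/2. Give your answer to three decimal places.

0.862

The -ħ/2 outcome corresponds to |↓⟩. Its amplitude in |ψ⟩ is -5i/√29.
P = |-5i|² / 29 = 25/29.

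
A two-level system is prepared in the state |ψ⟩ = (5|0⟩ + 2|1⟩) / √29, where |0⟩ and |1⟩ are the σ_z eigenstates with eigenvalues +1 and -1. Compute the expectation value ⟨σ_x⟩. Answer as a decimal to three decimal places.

0.690

⟨σ_x⟩ = 2 Re(a* b)/(|a|²+|b|²) with a = 5, b = 2.
a* b = 10, so ⟨σ_x⟩ = 20/29.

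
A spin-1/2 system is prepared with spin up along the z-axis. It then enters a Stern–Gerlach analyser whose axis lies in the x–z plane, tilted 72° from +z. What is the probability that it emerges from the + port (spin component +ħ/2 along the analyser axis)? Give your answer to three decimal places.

For spin-½, the probability of finding spin-up along an axis at angle θ to the initial spin direction is cos²(θ/2); spin-down is sin²(θ/2).
θ = 72°, so P = cos²(36°) ≈ 0.655.

0.655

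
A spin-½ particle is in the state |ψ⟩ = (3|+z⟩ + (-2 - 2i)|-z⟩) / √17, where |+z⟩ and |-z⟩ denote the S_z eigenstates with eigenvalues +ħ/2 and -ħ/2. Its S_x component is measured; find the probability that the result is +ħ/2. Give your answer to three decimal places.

0.147

|+x⟩ = (|+z⟩ + |-z⟩)/√2, so ⟨+x|ψ⟩ = (1 - 2i) / (√2·√17).
P = |1 - 2i|² / 34 = 5/34.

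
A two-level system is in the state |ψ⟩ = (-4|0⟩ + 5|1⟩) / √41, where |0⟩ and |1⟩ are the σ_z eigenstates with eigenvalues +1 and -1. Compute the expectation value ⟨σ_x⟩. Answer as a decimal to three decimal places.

⟨σ_x⟩ = 2 Re(a* b)/(|a|²+|b|²) with a = -4, b = 5.
a* b = -20, so ⟨σ_x⟩ = -40/41.

-0.976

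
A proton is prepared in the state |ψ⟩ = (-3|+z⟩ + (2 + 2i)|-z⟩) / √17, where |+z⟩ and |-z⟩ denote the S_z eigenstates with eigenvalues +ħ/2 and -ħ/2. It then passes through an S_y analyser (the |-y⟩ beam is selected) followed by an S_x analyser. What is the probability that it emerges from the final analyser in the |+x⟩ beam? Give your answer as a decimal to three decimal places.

First analyser (S_y): P(|-y⟩) = |⟨-y|ψ⟩|² = 29/34.
After stage 1 the state is |-y⟩; P(|+x⟩) = |⟨+x|-y⟩|² = 1/2.
Joint probability = 29/34 × 1/2 = 0.426.

0.426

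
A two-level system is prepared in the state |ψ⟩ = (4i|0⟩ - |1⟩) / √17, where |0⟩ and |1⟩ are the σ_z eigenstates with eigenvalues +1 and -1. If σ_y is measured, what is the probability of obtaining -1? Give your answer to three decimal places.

|-y⟩ = (|0⟩ - i|1⟩)/√2, so ⟨-y|ψ⟩ = (3i) / (√2·√17).
P = |3i|² / 34 = 9/34.

0.265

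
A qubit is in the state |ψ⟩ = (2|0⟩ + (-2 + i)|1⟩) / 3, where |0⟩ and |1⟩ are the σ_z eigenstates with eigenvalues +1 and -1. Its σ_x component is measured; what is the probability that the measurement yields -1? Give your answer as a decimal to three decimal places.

0.944

|-x⟩ = (|0⟩ - |1⟩)/√2, so ⟨-x|ψ⟩ = (4 - i) / (√2·3).
P = |4 - i|² / 18 = 17/18.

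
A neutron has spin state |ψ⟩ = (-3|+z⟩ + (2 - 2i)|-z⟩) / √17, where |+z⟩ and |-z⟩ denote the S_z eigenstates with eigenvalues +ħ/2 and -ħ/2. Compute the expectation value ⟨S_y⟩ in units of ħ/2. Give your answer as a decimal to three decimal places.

⟨σ_y⟩ = 2 Im(a* b)/(|a|²+|b|²) with a = -3, b = (2 - 2i).
a* b = (-6 + 6i), so ⟨σ_y⟩ = 12/17.
⟨S_y⟩ = (ħ/2)·⟨σ_y⟩.

0.706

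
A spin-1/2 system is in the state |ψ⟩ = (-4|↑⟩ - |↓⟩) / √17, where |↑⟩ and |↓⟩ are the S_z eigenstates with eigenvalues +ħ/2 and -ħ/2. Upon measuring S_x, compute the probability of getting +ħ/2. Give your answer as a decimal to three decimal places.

|+x⟩ = (|↑⟩ + |↓⟩)/√2, so ⟨+x|ψ⟩ = (-5) / (√2·√17).
P = |-5|² / 34 = 25/34.

0.735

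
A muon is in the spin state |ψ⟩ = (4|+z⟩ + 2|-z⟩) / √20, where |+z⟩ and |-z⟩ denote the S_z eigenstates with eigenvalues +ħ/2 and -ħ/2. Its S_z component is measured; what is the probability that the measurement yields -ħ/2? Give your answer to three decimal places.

0.200

The -ħ/2 outcome corresponds to |-z⟩. Its amplitude in |ψ⟩ is 2/√20.
P = |2|² / 20 = 4/20.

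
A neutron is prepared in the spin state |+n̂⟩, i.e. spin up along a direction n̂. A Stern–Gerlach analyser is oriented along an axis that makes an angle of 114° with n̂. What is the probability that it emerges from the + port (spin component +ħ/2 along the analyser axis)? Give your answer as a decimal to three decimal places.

0.297

For spin-½, the probability of finding spin-up along an axis at angle θ to the initial spin direction is cos²(θ/2); spin-down is sin²(θ/2).
θ = 114°, so P = cos²(57°) ≈ 0.297.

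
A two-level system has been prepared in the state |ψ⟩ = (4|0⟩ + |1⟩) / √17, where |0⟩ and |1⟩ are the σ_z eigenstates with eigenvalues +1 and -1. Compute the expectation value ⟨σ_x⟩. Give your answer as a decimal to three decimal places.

0.471

⟨σ_x⟩ = 2 Re(a* b)/(|a|²+|b|²) with a = 4, b = 1.
a* b = 4, so ⟨σ_x⟩ = 8/17.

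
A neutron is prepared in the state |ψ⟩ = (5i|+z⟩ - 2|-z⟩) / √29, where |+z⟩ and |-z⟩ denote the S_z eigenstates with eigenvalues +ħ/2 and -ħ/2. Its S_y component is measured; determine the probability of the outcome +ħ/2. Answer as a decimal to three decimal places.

|+y⟩ = (|+z⟩ + i|-z⟩)/√2, so ⟨+y|ψ⟩ = (7i) / (√2·√29).
P = |7i|² / 58 = 49/58.

0.845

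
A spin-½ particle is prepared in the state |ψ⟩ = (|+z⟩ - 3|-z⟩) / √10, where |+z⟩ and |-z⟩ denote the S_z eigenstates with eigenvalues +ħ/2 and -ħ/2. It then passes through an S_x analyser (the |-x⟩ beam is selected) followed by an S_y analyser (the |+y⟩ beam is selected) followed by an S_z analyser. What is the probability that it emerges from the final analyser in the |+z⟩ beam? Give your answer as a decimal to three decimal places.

First analyser (S_x): P(|-x⟩) = |⟨-x|ψ⟩|² = 16/20.
After stage 1 the state is |-x⟩; P(|+y⟩) = |⟨+y|-x⟩|² = 1/2.
After stage 2 the state is |+y⟩; P(|+z⟩) = |⟨+z|+y⟩|² = 1/2.
Joint probability = 16/20 × 1/2 × 1/2 = 0.200.

0.200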